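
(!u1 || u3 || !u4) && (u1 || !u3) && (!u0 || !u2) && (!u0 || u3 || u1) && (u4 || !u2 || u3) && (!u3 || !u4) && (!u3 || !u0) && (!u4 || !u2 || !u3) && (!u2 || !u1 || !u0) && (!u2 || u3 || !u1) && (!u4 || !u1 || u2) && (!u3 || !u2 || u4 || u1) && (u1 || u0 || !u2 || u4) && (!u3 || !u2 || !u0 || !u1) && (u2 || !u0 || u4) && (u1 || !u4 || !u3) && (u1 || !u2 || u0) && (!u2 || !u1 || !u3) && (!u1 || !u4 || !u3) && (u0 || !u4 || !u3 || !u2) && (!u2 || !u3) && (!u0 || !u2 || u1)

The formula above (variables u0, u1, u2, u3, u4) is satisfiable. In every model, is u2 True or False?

False

Suppose u2 = true.
The clause (!u0) is unit, so u0 = false.
The clause (u1) is unit, so u1 = true.
The clause (u3) is unit, so u3 = true.
But (!u3) is also a unit clause — contradiction.
So every satisfying assignment has u2 = False.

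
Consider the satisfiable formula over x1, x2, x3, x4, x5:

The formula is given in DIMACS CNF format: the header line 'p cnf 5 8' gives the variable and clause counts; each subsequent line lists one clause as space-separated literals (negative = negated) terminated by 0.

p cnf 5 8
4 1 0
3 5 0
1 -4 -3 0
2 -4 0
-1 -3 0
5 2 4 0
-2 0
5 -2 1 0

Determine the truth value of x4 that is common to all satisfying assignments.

Suppose x4 = True.
(x2) alone gives x2 = True.
But (¬x2) is also a unit clause — contradiction.
So every satisfying assignment has x4 = False.

False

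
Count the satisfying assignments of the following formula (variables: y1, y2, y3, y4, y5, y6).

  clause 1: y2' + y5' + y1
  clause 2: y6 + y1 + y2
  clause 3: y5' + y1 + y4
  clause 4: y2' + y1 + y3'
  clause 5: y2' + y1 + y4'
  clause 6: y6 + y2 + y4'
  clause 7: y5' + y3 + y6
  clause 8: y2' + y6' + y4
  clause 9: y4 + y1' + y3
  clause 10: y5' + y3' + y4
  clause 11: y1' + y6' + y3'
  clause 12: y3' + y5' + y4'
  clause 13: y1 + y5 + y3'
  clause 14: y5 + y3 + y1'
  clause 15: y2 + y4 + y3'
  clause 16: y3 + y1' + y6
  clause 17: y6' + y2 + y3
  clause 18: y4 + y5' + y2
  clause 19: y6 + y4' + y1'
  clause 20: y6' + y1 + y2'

3

There are 2^6 = 64 truth assignments over (y1, y2, y3, y4, y5, y6).
Split on y1. With y1 = 1, the clauses containing y1 are satisfied and y1' drops from the rest; 2 of the 2^5 = 32 assignments to the other variables satisfy what remains.
With y1 = 0, by the same count on the reduced clause set, 1 assignment works.
(One model: y1=F, y2=T, y3=F, y4=F, y5=F, y6=F.)
Total: 2 + 1 = 3.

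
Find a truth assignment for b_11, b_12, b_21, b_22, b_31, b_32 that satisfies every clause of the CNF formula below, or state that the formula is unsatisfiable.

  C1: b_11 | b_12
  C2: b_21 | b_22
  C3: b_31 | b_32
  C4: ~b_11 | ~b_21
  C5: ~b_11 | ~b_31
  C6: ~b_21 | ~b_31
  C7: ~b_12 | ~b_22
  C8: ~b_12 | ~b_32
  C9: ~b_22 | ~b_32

Branch on b_11: set b_11 = 1.
(~b_21) alone gives b_21 = 0.
(b_22) alone gives b_22 = 1.
(~b_31) alone gives b_31 = 0.
(b_32) alone gives b_32 = 1.
Now (~b_32) is unsatisfied and unit — conflict.
So b_11 must be the other value — set b_11 = 0.
(b_12) alone gives b_12 = 1.
(~b_22) alone gives b_22 = 0.
(b_21) alone gives b_21 = 1.
(~b_31) alone gives b_31 = 0.
(b_32) alone gives b_32 = 1.
Now (~b_32) is unsatisfied and unit — conflict.
Either choice for b_11 ends in contradiction.

UNSATISFIABLE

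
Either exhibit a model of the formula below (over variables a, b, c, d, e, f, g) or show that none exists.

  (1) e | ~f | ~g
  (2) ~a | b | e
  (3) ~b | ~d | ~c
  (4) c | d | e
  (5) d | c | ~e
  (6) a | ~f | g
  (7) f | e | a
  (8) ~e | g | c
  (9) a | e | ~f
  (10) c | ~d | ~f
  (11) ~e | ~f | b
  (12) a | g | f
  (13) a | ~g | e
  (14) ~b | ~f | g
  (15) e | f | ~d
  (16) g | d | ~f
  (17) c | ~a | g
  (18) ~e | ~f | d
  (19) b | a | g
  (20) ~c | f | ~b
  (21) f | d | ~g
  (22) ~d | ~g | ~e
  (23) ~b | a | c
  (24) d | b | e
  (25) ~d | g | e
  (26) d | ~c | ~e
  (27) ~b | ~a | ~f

a=1,  b=0,  c=1,  d=1,  e=1,  f=0,  g=0

Try e = 1.
Try d = 1.
The clause (~g) is unit, so g = 0.
The clause (c) is unit, so c = 1.
The clause (~b) is unit, so b = 0.
The clause (~f) is unit, so f = 0.
The clause (a) is unit, so a = 1.
Every clause now holds.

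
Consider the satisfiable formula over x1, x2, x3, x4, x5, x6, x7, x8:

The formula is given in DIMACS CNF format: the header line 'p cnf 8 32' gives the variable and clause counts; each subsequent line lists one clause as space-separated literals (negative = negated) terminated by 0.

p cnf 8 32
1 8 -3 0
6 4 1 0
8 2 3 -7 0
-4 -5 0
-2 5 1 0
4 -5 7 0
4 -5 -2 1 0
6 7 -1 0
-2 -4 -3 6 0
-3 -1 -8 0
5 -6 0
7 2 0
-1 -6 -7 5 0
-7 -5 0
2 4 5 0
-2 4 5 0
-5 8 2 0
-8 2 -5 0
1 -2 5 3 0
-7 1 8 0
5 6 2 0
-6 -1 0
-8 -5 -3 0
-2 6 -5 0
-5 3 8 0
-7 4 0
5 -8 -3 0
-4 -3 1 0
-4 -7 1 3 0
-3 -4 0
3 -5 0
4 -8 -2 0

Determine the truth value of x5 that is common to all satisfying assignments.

Suppose x5 = True.
The clause (¬x4) is unit, so x4 = False.
The clause (x7) is unit, so x7 = True.
But (¬x7) is also a unit clause — contradiction.
So every satisfying assignment has x5 = False.

False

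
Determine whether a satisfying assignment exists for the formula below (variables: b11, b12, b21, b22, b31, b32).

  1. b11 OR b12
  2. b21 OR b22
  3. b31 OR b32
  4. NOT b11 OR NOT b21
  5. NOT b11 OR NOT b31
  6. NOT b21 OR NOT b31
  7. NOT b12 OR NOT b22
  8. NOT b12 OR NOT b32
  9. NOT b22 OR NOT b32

No

Branch on b11: set b11 = true.
From the singleton clause (NOT b21), b21 = false.
From the singleton clause (b22), b22 = true.
From the singleton clause (NOT b31), b31 = false.
From the singleton clause (b32), b32 = true.
Now (NOT b32) is unsatisfied and unit — conflict.
Backtrack on b11: now try b11 = false.
From the singleton clause (b12), b12 = true.
From the singleton clause (NOT b22), b22 = false.
From the singleton clause (b21), b21 = true.
From the singleton clause (NOT b31), b31 = false.
From the singleton clause (b32), b32 = true.
Now (NOT b32) is unsatisfied and unit — conflict.
Neither b11 = true nor b11 = false works.
No assignment satisfies every clause.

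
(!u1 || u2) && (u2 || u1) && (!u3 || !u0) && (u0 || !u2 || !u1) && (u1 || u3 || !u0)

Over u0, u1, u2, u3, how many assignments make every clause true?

3

There are 2^4 = 16 truth assignments over (u0, u1, u2, u3).
Split on u3. With u3 = true, the clauses containing u3 are satisfied and !u3 drops from the rest; 1 of the 2^3 = 8 assignments to the other variables satisfy what remains.
With u3 = false, by the same count on the reduced clause set, 2 assignments work.
(One model: u0=F, u1=F, u2=T, u3=F.)
Total: 1 + 2 = 3.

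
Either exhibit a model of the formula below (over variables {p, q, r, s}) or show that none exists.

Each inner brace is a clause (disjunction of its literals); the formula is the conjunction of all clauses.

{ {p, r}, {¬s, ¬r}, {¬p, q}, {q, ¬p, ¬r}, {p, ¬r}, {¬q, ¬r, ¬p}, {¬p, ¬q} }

UNSATISFIABLE

Try p = True.
(q) alone gives q = True.
That conflicts with the unit clause (¬q).
That branch fails; take p = False instead.
(r) alone gives r = True.
That conflicts with the unit clause (¬r).
Neither p = True nor p = False works.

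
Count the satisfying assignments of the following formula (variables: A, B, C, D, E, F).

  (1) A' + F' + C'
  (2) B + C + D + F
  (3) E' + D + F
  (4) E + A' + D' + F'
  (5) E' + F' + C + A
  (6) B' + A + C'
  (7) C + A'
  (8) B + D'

There are 2^6 = 64 truth assignments over (A, B, C, D, E, F).
Split on E. With E = 1, the clauses containing E are satisfied and E' drops from the rest; 3 of the 2^5 = 32 assignments to the other variables satisfy what remains.
With E = 0, by the same count on the reduced clause set, 10 assignments work.
Total: 3 + 10 = 13.

13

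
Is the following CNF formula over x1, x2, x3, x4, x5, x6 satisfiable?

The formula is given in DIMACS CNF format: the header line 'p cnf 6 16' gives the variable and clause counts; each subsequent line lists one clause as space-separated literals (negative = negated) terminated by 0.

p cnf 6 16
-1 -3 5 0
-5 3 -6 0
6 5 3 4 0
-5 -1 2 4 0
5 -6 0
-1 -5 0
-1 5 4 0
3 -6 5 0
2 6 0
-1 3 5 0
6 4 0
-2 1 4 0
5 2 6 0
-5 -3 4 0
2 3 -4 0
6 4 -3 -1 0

Branch on x5: set x5 = True.
The clause (¬x1) is unit, so x1 = False.
Branch on x3: set x3 = True.
The clause (x4) is unit, so x4 = True.
Branch on x2: set x2 = True.
All clauses hold; x6 can take either value.
A satisfying assignment: x1: False, x2: True, x3: True, x4: True, x5: True, x6: True.

Satisfiable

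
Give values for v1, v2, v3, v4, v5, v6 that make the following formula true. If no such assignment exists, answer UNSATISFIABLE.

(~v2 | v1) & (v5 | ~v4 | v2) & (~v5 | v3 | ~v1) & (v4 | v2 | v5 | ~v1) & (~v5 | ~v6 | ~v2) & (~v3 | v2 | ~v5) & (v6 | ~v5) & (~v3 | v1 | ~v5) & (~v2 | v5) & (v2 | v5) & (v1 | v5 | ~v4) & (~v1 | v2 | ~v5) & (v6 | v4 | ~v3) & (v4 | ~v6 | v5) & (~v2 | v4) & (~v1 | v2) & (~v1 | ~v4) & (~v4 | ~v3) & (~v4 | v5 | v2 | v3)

Branch on v2: set v2 = 0.
The clause (v5) is unit, so v5 = 1.
The clause (~v3) is unit, so v3 = 0.
The clause (~v1) is unit, so v1 = 0.
The clause (v6) is unit, so v6 = 1.
All clauses hold; v4 can take either value.

v1: 0; v2: 0; v3: 0; v4: 1; v5: 1; v6: 1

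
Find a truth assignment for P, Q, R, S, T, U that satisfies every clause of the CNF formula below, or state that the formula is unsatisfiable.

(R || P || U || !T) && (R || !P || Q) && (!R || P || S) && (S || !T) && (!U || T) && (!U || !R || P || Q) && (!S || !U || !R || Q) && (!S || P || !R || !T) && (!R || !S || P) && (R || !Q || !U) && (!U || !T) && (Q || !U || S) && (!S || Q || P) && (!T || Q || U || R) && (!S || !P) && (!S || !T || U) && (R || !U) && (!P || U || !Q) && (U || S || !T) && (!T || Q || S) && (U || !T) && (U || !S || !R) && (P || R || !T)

P=false; Q=true; R=false; S=true; T=false; U=false

Try S = true.
Unit clause (!P) forces P = false.
Unit clause (!R) forces R = false.
Unit clause (Q) forces Q = true.
Unit clause (!U) forces U = false.
Unit clause (!T) forces T = false.
Every clause now holds.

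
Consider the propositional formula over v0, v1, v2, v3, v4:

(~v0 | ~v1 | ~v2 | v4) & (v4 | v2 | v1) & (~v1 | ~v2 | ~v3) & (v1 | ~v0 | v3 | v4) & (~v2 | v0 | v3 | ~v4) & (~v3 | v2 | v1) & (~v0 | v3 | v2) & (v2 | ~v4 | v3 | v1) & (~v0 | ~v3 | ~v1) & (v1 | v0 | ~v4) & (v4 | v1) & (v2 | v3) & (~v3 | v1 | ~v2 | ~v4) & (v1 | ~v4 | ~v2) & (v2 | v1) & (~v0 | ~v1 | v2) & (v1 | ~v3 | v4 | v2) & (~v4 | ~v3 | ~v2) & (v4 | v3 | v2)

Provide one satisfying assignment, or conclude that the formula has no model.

Try v4 = 0.
(v1) alone gives v1 = 1.
Try v0 = 0.
Try v2 = 0.
(v3) alone gives v3 = 1.
All clauses are satisfied.

v0: 0, v1: 1, v2: 0, v3: 1, v4: 0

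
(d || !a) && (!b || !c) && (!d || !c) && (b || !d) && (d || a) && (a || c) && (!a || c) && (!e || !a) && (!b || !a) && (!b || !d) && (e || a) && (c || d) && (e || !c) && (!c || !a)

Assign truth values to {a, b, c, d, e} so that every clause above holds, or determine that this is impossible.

UNSATISFIABLE

Case d = true:
The clause (!c) is unit, so c = false.
The clause (b) is unit, so b = true.
That conflicts with the unit clause (!b).
That branch fails; take d = false instead.
The clause (!a) is unit, so a = false.
That conflicts with the unit clause (a).
Neither d = true nor d = false works.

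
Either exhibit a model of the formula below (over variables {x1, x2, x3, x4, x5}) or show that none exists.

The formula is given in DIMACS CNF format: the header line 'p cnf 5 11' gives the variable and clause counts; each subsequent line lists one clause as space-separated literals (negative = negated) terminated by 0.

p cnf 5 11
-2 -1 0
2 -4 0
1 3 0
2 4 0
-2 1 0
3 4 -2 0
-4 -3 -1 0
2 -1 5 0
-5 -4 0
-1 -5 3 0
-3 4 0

Branch on x2: set x2 = False.
The clause (¬x4) is unit, so x4 = False.
But (x4) is also a unit clause — contradiction.
Backtrack on x2: now try x2 = True.
The clause (¬x1) is unit, so x1 = False.
But (x1) is also a unit clause — contradiction.
Either choice for x2 ends in contradiction.

UNSATISFIABLE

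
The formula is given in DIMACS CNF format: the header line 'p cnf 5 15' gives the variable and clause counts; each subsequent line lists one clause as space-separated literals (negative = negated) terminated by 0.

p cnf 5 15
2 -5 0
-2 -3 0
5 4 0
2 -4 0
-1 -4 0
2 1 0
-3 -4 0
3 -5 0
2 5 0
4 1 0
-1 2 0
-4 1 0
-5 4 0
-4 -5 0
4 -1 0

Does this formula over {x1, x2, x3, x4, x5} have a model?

No, unsatisfiable

Try x2 = True.
(¬x3) alone gives x3 = False.
(¬x5) alone gives x5 = False.
(x4) alone gives x4 = True.
(¬x1) alone gives x1 = False.
Now (x1) is unsatisfied and unit — conflict.
That branch fails; take x2 = False instead.
(¬x5) alone gives x5 = False.
Now (x5) is unsatisfied and unit — conflict.
Neither x2 = True nor x2 = False works.
No assignment satisfies every clause.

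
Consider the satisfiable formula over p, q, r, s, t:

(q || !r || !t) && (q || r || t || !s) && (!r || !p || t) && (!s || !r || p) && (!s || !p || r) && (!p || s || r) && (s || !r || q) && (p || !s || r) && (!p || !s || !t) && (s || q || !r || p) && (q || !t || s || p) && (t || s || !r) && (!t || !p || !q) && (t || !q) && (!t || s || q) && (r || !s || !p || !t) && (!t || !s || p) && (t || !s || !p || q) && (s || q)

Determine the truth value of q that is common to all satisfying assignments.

True

Suppose q = false.
(s) alone gives s = true.
Case r = false:
(t) alone gives t = true.
(!p) alone gives p = false.
That conflicts with the unit clause (p).
So r must be the other value — set r = true.
(!t) alone gives t = false.
(!p) alone gives p = false.
That conflicts with the unit clause (p).
Neither r = true nor r = false works.
So every satisfying assignment has q = True.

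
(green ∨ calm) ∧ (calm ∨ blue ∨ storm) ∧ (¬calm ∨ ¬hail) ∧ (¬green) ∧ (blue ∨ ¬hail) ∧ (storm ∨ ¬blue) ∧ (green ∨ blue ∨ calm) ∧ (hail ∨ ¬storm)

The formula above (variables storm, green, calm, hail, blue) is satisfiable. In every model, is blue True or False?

False

Suppose blue = True.
The clause (¬green) is unit, so green = False.
The clause (calm) is unit, so calm = True.
The clause (¬hail) is unit, so hail = False.
The clause (storm) is unit, so storm = True.
But (¬storm) is also a unit clause — contradiction.
So every satisfying assignment has blue = False.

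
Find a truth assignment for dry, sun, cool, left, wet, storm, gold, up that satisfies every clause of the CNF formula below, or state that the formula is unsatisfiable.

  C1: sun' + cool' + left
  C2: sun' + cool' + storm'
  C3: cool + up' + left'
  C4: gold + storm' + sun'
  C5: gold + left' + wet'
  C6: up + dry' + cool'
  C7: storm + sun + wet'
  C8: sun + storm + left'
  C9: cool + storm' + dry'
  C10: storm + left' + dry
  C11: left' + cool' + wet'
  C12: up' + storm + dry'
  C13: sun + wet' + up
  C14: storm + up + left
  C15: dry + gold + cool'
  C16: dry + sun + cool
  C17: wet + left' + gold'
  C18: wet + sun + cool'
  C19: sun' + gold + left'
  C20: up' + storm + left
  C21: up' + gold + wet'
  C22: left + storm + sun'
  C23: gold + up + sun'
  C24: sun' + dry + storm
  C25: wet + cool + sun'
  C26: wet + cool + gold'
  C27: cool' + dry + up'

Try sun = 1.
Try cool = 0.
From the singleton clause (wet), wet = 1.
Try up = 0.
From the singleton clause (gold), gold = 1.
Try storm = 1.
From the singleton clause (dry'), dry = 0.
Every clause is now satisfied; left is unconstrained.

dry=0,  sun=1,  cool=0,  left=1,  wet=1,  storm=1,  gold=1,  up=0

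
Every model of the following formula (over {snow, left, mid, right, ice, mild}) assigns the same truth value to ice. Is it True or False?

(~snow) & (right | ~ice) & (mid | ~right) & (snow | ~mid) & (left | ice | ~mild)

False

Suppose ice = 1.
Unit clause (~snow) forces snow = 0.
Unit clause (right) forces right = 1.
Unit clause (mid) forces mid = 1.
But (~mid) is also a unit clause — contradiction.
So every satisfying assignment has ice = False.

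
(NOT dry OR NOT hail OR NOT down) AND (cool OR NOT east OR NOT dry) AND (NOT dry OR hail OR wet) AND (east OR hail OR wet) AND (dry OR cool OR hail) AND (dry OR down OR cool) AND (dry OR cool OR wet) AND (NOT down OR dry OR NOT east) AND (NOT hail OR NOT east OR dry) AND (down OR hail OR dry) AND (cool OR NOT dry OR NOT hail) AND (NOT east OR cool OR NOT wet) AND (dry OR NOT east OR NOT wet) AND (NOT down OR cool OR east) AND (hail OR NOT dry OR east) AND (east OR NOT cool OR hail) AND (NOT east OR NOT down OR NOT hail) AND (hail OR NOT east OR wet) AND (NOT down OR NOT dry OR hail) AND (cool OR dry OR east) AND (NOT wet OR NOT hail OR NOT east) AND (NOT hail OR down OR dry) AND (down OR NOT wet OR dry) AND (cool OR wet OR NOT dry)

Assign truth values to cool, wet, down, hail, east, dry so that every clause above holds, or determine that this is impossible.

cool=true, wet=false, down=false, hail=true, east=false, dry=true

Case dry = true:
Case hail = true:
Unit clause (NOT down) forces down = false.
Unit clause (cool) forces cool = true.
Case wet = false:
No clause remains; east is free.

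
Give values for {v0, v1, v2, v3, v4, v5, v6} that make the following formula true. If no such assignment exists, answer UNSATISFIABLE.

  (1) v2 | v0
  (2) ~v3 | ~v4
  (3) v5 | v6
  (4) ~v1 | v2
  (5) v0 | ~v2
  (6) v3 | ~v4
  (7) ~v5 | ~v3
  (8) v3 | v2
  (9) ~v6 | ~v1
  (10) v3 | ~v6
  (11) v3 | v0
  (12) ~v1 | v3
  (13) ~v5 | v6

Case v2 = 1:
The clause (v0) is unit, so v0 = 1.
Case v3 = 1:
The clause (~v4) is unit, so v4 = 0.
The clause (~v5) is unit, so v5 = 0.
The clause (v6) is unit, so v6 = 1.
The clause (~v1) is unit, so v1 = 0.
Every clause now holds.

v0=1; v1=0; v2=1; v3=1; v4=0; v5=0; v6=1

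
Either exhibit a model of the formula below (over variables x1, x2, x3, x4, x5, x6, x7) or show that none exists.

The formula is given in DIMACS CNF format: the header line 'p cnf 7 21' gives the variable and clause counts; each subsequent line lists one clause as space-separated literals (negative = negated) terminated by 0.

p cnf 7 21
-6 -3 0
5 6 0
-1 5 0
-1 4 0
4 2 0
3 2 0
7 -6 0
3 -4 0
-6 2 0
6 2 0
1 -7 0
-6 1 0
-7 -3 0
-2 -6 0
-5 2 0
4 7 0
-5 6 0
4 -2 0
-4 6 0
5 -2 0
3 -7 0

UNSATISFIABLE

Branch on x6: set x6 = False.
The clause (x5) is unit, so x5 = True.
But (¬x5) is also a unit clause — contradiction.
Undo x6 and try x6 = True.
The clause (¬x3) is unit, so x3 = False.
The clause (x2) is unit, so x2 = True.
But (¬x2) is also a unit clause — contradiction.
Either choice for x6 ends in contradiction.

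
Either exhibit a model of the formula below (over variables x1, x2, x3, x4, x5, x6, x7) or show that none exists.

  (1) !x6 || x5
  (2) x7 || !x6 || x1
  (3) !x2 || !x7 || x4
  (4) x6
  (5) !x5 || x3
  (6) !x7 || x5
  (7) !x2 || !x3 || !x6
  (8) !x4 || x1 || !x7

Unit clause (x6) forces x6 = true.
Unit clause (x5) forces x5 = true.
Unit clause (x3) forces x3 = true.
Unit clause (!x2) forces x2 = false.
Branch on x7: set x7 = true.
Branch on x4: set x4 = false.
All clauses hold; x1 can take either value.

x1 ↦ true, x2 ↦ false, x3 ↦ true, x4 ↦ false, x5 ↦ true, x6 ↦ true, x7 ↦ true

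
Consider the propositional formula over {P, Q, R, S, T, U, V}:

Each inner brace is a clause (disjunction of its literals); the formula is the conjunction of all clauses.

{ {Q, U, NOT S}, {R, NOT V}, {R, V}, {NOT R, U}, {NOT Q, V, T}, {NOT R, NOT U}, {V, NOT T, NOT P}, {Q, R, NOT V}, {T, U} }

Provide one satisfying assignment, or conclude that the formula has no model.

UNSATISFIABLE

Case R = true:
(U) alone gives U = true.
That conflicts with the unit clause (NOT U).
That branch fails; take R = false instead.
(NOT V) alone gives V = false.
That conflicts with the unit clause (V).
Both values of R lead to a conflict.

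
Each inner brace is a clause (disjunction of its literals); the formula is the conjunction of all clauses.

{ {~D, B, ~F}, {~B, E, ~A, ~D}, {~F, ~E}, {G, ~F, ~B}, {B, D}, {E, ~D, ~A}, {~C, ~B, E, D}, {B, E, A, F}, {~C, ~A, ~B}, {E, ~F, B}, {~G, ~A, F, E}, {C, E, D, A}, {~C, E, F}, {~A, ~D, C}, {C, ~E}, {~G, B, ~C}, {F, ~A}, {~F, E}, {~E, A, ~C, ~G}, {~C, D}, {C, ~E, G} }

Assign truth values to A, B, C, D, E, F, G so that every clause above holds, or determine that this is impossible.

Case F = 0:
From the singleton clause (~A), A = 0.
Case B = 1:
Case C = 1:
From the singleton clause (E), E = 1.
From the singleton clause (~G), G = 0.
From the singleton clause (D), D = 1.
All clauses are satisfied.

A=0; B=1; C=1; D=1; E=1; F=0; G=0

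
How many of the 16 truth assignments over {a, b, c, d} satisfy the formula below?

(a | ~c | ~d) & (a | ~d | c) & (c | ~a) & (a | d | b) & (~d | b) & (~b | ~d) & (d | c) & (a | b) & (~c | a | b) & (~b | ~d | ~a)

3

There are 2^4 = 16 truth assignments over (a, b, c, d).
Check each against the 10 clauses (columns in the order a, b, c, d):
  F F F F  ✗ fails (a | d | b)
  F F F T  ✗ fails (a | ~d | c)
  F F T F  ✗ fails (a | d | b)
  F F T T  ✗ fails (a | ~c | ~d)
  F T F F  ✗ fails (d | c)
  F T F T  ✗ fails (a | ~d | c)
  F T T F  ✓ satisfies all
  F T T T  ✗ fails (a | ~c | ~d)
  T F F F  ✗ fails (c | ~a)
  T F F T  ✗ fails (c | ~a)
  T F T F  ✓ satisfies all
  T F T T  ✗ fails (~d | b)
  T T F F  ✗ fails (c | ~a)
  T T F T  ✗ fails (c | ~a)
  T T T F  ✓ satisfies all
  T T T T  ✗ fails (~b | ~d)
3 of the 16 rows are models.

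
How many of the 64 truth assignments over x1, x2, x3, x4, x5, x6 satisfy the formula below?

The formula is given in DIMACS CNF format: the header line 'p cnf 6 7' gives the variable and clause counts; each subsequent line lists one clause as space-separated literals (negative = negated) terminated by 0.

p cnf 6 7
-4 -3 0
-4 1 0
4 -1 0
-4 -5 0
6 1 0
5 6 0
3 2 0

7

There are 2^6 = 64 truth assignments over (x1, x2, x3, x4, x5, x6).
Split on x1. With x1 = True, the clauses containing x1 are satisfied and ¬x1 drops from the rest; 1 of the 2^5 = 32 assignments to the other variables satisfy what remains.
With x1 = False, by the same count on the reduced clause set, 6 assignments work.
(One model: x1=F, x2=F, x3=T, x4=F, x5=F, x6=T.)
Total: 1 + 6 = 7.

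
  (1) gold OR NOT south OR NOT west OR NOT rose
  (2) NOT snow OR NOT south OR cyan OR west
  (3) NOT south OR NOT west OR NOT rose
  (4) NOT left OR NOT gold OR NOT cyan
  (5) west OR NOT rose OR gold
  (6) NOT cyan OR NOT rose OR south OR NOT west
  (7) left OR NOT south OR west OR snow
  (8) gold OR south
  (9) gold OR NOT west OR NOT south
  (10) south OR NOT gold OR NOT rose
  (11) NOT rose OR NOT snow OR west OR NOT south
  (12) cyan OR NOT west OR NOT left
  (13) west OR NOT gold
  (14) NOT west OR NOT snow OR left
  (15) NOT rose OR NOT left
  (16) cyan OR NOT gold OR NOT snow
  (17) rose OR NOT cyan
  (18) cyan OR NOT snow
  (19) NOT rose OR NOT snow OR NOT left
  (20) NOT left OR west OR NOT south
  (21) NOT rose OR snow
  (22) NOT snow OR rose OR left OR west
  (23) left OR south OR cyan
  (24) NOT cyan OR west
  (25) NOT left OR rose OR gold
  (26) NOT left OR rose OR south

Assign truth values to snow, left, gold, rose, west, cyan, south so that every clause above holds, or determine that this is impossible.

snow: false; left: false; gold: true; rose: false; west: true; cyan: false; south: true

Case gold = true:
The clause (west) is unit, so west = true.
Case south = true:
The clause (NOT rose) is unit, so rose = false.
The clause (NOT cyan) is unit, so cyan = false.
The clause (NOT left) is unit, so left = false.
The clause (NOT snow) is unit, so snow = false.
All clauses are satisfied.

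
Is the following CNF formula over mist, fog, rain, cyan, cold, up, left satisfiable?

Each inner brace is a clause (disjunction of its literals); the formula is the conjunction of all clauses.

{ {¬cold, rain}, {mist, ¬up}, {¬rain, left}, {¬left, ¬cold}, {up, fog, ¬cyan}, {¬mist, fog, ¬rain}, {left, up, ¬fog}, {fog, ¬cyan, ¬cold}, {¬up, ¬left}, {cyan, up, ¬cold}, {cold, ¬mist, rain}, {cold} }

Unsatisfiable

(cold) alone gives cold = True.
(rain) alone gives rain = True.
(left) alone gives left = True.
Now (¬left) is unsatisfied and unit — conflict.
No assignment satisfies every clause.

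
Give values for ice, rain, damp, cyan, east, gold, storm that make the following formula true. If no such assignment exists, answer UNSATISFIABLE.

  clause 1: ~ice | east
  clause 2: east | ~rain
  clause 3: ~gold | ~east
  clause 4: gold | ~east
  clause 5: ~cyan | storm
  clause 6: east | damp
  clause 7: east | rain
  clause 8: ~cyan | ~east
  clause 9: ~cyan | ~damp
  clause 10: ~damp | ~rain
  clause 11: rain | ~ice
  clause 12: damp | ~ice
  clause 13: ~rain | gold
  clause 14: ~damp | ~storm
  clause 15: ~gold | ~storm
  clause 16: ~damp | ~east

UNSATISFIABLE

Suppose ice = 0.
Suppose east = 1.
Unit clause (~gold) forces gold = 0.
But (gold) is also a unit clause — contradiction.
That branch fails; take east = 0 instead.
Unit clause (~rain) forces rain = 0.
But (rain) is also a unit clause — contradiction.
Either choice for east ends in contradiction.
That branch fails; take ice = 1 instead.
Unit clause (east) forces east = 1.
Unit clause (~gold) forces gold = 0.
But (gold) is also a unit clause — contradiction.
Either choice for ice ends in contradiction.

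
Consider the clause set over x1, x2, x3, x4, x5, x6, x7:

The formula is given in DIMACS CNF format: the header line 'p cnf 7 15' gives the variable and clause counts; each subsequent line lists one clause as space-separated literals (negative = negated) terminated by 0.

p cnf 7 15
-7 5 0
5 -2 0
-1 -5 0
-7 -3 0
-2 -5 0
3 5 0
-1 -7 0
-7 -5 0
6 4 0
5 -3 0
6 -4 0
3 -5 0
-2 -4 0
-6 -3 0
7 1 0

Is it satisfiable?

No, unsatisfiable

Suppose x7 = False.
The clause (x1) is unit, so x1 = True.
The clause (¬x5) is unit, so x5 = False.
The clause (¬x2) is unit, so x2 = False.
The clause (x3) is unit, so x3 = True.
But (¬x3) is also a unit clause — contradiction.
Undo x7 and try x7 = True.
The clause (x5) is unit, so x5 = True.
But (¬x5) is also a unit clause — contradiction.
Either choice for x7 ends in contradiction.
No assignment satisfies every clause.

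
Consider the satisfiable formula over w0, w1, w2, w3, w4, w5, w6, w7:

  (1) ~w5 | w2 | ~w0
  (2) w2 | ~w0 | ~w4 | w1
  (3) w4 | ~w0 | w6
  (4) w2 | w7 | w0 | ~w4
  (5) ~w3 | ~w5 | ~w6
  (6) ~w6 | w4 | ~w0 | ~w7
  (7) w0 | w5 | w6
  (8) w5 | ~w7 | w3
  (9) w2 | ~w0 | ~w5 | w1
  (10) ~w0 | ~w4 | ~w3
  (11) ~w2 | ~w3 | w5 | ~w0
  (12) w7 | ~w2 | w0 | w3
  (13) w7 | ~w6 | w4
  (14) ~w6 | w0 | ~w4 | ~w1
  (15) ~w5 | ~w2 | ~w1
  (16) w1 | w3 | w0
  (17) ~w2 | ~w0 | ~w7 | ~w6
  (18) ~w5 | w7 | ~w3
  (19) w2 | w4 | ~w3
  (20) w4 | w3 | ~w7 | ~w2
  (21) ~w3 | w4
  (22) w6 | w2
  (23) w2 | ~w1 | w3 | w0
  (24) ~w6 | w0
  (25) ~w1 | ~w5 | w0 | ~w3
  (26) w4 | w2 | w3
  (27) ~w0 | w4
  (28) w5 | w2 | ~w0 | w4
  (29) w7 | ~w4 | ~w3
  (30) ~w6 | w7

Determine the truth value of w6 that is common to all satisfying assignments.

False

Suppose w6 = 1.
The clause (w0) is unit, so w0 = 1.
The clause (w4) is unit, so w4 = 1.
The clause (~w3) is unit, so w3 = 0.
The clause (w7) is unit, so w7 = 1.
The clause (w5) is unit, so w5 = 1.
The clause (w2) is unit, so w2 = 1.
Now (~w2) is unsatisfied and unit — conflict.
So every satisfying assignment has w6 = False.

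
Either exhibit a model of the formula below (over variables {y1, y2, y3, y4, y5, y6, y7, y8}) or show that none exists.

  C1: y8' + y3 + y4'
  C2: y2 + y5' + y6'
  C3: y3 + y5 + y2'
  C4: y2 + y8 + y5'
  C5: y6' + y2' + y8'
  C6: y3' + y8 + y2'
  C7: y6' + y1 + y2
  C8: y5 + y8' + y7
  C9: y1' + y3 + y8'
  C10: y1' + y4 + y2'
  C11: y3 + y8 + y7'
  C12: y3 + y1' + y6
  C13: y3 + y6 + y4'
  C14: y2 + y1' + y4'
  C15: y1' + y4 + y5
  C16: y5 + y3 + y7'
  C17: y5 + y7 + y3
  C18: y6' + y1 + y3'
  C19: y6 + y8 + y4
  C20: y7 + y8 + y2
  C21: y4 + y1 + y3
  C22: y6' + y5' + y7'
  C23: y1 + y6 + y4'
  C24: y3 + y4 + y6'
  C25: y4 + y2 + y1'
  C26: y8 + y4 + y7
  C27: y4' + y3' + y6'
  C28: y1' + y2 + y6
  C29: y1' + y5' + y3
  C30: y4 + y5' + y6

y1=0; y2=1; y3=0; y4=1; y5=1; y6=1; y7=0; y8=0

Branch on y8: set y8 = 0.
Branch on y2: set y2 = 1.
(y3') alone gives y3 = 0.
(y5) alone gives y5 = 1.
(y7') alone gives y7 = 0.
(y4) alone gives y4 = 1.
(y6) alone gives y6 = 1.
(y1') alone gives y1 = 0.
Every clause now holds.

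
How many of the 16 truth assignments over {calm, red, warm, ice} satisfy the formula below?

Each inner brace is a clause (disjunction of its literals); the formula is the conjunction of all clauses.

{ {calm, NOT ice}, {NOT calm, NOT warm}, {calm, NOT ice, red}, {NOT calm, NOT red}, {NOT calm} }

There are 2^4 = 16 truth assignments over (calm, red, warm, ice).
Check each against the 5 clauses (columns in the order calm, red, warm, ice):
  F F F F  ✓ satisfies all
  F F F T  ✗ fails (calm OR NOT ice)
  F F T F  ✓ satisfies all
  F F T T  ✗ fails (calm OR NOT ice)
  F T F F  ✓ satisfies all
  F T F T  ✗ fails (calm OR NOT ice)
  F T T F  ✓ satisfies all
  F T T T  ✗ fails (calm OR NOT ice)
  T F F F  ✗ fails (NOT calm)
  T F F T  ✗ fails (NOT calm)
  T F T F  ✗ fails (NOT calm OR NOT warm)
  T F T T  ✗ fails (NOT calm OR NOT warm)
  T T F F  ✗ fails (NOT calm OR NOT red)
  T T F T  ✗ fails (NOT calm OR NOT red)
  T T T F  ✗ fails (NOT calm OR NOT warm)
  T T T T  ✗ fails (NOT calm OR NOT warm)
4 of the 16 rows are models.

4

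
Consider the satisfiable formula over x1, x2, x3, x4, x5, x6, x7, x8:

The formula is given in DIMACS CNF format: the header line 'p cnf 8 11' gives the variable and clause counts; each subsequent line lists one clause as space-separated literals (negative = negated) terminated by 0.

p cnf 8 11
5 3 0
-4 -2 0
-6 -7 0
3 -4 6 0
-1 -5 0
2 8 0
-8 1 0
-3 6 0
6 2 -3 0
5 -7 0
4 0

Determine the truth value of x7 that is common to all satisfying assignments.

Suppose x7 = True.
(¬x6) alone gives x6 = False.
(¬x3) alone gives x3 = False.
(x5) alone gives x5 = True.
(¬x4) alone gives x4 = False.
But (x4) is also a unit clause — contradiction.
So every satisfying assignment has x7 = False.

False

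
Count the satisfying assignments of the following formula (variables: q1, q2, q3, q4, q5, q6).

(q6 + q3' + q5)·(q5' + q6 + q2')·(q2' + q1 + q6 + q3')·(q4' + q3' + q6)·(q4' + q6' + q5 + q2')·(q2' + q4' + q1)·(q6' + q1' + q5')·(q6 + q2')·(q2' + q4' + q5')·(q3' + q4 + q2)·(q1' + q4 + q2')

21

There are 2^6 = 64 truth assignments over (q1, q2, q3, q4, q5, q6).
Split on q6. With q6 = 1, the clauses containing q6 are satisfied and q6' drops from the rest; 13 of the 2^5 = 32 assignments to the other variables satisfy what remains.
With q6 = 0, by the same count on the reduced clause set, 8 assignments work.
(One model: q1=F, q2=F, q3=F, q4=F, q5=F, q6=F.)
Total: 13 + 8 = 21.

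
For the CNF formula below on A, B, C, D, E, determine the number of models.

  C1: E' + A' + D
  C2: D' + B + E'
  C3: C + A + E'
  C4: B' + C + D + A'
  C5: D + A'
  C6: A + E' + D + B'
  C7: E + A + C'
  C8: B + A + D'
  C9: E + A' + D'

There are 2^5 = 32 truth assignments over (A, B, C, D, E).
Split on D. With D = 1, the clauses containing D are satisfied and D' drops from the rest; 4 of the 2^4 = 16 assignments to the other variables satisfy what remains.
With D = 0, by the same count on the reduced clause set, 3 assignments work.
(One model: A=F, B=F, C=F, D=F, E=F.)
Total: 4 + 3 = 7.

7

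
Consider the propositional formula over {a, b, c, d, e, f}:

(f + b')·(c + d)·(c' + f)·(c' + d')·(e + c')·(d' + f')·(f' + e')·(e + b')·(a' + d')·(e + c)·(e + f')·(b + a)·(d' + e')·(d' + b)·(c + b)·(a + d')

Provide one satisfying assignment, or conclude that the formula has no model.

Try f = 1.
From the singleton clause (d'), d = 0.
From the singleton clause (c), c = 1.
From the singleton clause (e), e = 1.
Now (e') is unsatisfied and unit — conflict.
Backtrack on f: now try f = 0.
From the singleton clause (b'), b = 0.
From the singleton clause (c'), c = 0.
Now (c) is unsatisfied and unit — conflict.
Neither f = 1 nor f = 0 works.

UNSATISFIABLE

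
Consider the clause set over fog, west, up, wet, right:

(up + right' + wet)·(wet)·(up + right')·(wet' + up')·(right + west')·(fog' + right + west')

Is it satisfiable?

The clause (wet) is unit, so wet = 1.
The clause (up') is unit, so up = 0.
The clause (right') is unit, so right = 0.
The clause (west') is unit, so west = 0.
All clauses hold; fog can take either value.
A satisfying assignment: fog: 1; west: 0; up: 0; wet: 1; right: 0.

Yes, satisfiable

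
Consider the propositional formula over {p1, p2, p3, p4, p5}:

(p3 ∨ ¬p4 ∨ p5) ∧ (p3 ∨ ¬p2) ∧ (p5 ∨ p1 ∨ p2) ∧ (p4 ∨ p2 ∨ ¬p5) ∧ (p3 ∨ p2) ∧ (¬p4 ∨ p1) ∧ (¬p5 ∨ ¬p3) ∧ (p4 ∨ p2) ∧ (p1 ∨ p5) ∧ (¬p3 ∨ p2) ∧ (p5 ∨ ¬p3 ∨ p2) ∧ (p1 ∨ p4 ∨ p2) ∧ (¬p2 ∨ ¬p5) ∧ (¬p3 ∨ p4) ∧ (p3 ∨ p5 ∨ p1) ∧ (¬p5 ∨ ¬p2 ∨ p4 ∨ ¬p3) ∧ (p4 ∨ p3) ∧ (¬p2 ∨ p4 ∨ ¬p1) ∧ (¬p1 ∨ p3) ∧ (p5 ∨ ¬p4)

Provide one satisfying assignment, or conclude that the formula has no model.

Suppose p3 = True.
(¬p5) alone gives p5 = False.
(p1) alone gives p1 = True.
(p2) alone gives p2 = True.
(p4) alone gives p4 = True.
Now (¬p4) is unsatisfied and unit — conflict.
So p3 must be the other value — set p3 = False.
(¬p2) alone gives p2 = False.
Now (p2) is unsatisfied and unit — conflict.
Both values of p3 lead to a conflict.

UNSATISFIABLE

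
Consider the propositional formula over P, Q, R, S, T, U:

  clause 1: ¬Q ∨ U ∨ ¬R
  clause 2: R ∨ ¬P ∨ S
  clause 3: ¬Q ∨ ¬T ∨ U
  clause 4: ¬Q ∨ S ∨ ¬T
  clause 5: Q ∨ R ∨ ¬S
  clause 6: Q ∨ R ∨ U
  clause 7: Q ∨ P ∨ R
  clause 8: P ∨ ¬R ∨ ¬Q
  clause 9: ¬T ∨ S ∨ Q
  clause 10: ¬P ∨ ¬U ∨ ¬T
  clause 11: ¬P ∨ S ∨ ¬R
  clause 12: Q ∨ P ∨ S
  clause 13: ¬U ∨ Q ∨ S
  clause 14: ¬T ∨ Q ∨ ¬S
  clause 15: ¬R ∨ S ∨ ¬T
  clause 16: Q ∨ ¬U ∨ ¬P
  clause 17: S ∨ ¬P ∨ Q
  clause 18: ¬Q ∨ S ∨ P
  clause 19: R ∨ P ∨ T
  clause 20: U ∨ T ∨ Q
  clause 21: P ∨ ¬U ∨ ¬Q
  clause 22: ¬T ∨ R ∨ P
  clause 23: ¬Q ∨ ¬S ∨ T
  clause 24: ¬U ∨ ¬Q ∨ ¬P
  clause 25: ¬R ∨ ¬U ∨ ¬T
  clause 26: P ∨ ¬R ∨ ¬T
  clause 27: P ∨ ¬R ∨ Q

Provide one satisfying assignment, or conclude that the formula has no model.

Suppose Q = False.
Suppose R = True.
Unit clause (P) forces P = True.
Unit clause (S) forces S = True.
Unit clause (¬T) forces T = False.
Unit clause (¬U) forces U = False.
That conflicts with the unit clause (U).
So R must be the other value — set R = False.
Unit clause (¬S) forces S = False.
Unit clause (¬P) forces P = False.
That conflicts with the unit clause (P).
Neither R = True nor R = False works.
So Q must be the other value — set Q = True.
Suppose U = True.
Unit clause (P) forces P = True.
That conflicts with the unit clause (¬P).
So U must be the other value — set U = False.
Unit clause (¬R) forces R = False.
Unit clause (¬T) forces T = False.
Unit clause (P) forces P = True.
Unit clause (S) forces S = True.
That conflicts with the unit clause (¬S).
Neither U = True nor U = False works.
Neither Q = True nor Q = False works.

UNSATISFIABLE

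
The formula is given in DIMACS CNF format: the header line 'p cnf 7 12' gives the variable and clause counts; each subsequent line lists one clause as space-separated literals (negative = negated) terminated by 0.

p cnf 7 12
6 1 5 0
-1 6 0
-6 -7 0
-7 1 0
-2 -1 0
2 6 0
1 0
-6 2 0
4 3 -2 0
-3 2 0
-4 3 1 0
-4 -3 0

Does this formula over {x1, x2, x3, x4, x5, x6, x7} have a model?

From the singleton clause (x1), x1 = True.
From the singleton clause (x6), x6 = True.
From the singleton clause (¬x7), x7 = False.
From the singleton clause (¬x2), x2 = False.
That conflicts with the unit clause (x2).
No assignment satisfies every clause.

Unsatisfiable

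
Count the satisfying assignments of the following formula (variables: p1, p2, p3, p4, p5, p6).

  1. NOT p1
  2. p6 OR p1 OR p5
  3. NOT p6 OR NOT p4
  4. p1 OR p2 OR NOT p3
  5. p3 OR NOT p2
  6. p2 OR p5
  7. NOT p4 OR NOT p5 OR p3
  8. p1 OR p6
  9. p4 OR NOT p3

There are 2^6 = 64 truth assignments over (p1, p2, p3, p4, p5, p6).
Split on p1. With p1 = true, the clauses containing p1 are satisfied and NOT p1 drops from the rest; 0 of the 2^5 = 32 assignments to the other variables satisfy what remains.
With p1 = false, by the same count on the reduced clause set, 1 assignment works.
(One model: p1=F, p2=F, p3=F, p4=F, p5=T, p6=T.)
Total: 0 + 1 = 1.

1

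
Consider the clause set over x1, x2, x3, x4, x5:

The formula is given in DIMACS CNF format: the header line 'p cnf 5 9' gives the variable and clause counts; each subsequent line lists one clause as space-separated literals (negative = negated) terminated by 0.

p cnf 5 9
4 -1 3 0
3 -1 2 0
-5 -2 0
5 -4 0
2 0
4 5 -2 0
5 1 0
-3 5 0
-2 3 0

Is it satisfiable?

Unsatisfiable

From the singleton clause (x2), x2 = True.
From the singleton clause (¬x5), x5 = False.
From the singleton clause (¬x4), x4 = False.
That conflicts with the unit clause (x4).
No assignment satisfies every clause.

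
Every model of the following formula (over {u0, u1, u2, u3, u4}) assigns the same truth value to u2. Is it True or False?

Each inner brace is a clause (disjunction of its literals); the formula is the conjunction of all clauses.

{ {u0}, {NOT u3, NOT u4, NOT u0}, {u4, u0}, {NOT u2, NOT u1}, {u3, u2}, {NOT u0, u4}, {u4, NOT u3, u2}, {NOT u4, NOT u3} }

Suppose u2 = false.
(u0) alone gives u0 = true.
(u3) alone gives u3 = true.
(NOT u4) alone gives u4 = false.
But (u4) is also a unit clause — contradiction.
So every satisfying assignment has u2 = True.

True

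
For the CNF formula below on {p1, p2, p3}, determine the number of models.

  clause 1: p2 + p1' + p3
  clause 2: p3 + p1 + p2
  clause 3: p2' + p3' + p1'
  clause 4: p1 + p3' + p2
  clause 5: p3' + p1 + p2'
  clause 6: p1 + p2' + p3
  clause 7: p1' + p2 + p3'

1

There are 2^3 = 8 truth assignments over (p1, p2, p3).
Check each against the 7 clauses (columns in the order p1, p2, p3):
  F F F  ✗ fails (p3 + p1 + p2)
  F F T  ✗ fails (p1 + p3' + p2)
  F T F  ✗ fails (p1 + p2' + p3)
  F T T  ✗ fails (p3' + p1 + p2')
  T F F  ✗ fails (p2 + p1' + p3)
  T F T  ✗ fails (p1' + p2 + p3')
  T T F  ✓ satisfies all
  T T T  ✗ fails (p2' + p3' + p1')
1 of the 8 rows is a model.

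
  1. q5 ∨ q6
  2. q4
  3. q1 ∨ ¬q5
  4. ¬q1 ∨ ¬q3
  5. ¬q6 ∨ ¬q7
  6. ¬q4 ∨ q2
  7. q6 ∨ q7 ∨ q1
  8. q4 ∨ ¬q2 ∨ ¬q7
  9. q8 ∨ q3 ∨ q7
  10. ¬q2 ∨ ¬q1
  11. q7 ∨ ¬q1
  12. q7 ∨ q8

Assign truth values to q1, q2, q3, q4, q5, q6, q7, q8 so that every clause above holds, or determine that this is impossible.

q1 ↦ False; q2 ↦ True; q3 ↦ True; q4 ↦ True; q5 ↦ False; q6 ↦ True; q7 ↦ False; q8 ↦ True

From the singleton clause (q4), q4 = True.
From the singleton clause (q2), q2 = True.
From the singleton clause (¬q1), q1 = False.
From the singleton clause (¬q5), q5 = False.
From the singleton clause (q6), q6 = True.
From the singleton clause (¬q7), q7 = False.
From the singleton clause (q8), q8 = True.
All clauses hold; q3 can take either value.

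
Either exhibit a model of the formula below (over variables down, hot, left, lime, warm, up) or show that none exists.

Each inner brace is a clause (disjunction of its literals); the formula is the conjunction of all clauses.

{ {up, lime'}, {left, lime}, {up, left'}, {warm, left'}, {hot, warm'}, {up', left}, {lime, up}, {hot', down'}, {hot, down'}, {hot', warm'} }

Branch on up: set up = 1.
Unit clause (left) forces left = 1.
Unit clause (warm) forces warm = 1.
Unit clause (hot) forces hot = 1.
But (hot') is also a unit clause — contradiction.
So up must be the other value — set up = 0.
Unit clause (lime') forces lime = 0.
But (lime) is also a unit clause — contradiction.
Either choice for up ends in contradiction.

UNSATISFIABLE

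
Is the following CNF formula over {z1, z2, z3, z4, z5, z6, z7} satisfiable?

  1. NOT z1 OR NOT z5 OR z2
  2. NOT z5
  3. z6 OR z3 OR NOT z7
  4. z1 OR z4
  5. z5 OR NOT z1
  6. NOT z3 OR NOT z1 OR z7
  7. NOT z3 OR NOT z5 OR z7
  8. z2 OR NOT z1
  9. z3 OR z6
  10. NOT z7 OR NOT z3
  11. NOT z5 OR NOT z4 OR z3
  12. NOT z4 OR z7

Yes

From the singleton clause (NOT z5), z5 = false.
From the singleton clause (NOT z1), z1 = false.
From the singleton clause (z4), z4 = true.
From the singleton clause (z7), z7 = true.
From the singleton clause (NOT z3), z3 = false.
From the singleton clause (z6), z6 = true.
All clauses hold; z2 can take either value.
A satisfying assignment: z1: false, z2: true, z3: false, z4: true, z5: false, z6: true, z7: true.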